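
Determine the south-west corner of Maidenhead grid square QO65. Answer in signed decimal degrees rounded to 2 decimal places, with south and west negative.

55.00, 152.00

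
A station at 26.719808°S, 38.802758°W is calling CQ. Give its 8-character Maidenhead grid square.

HG03og37

Offset from 180°W / 90°S: lon 141.19724°, lat 63.28019°.
Field: lon ⌊141.19724/20⌋ = 7 → H; lat ⌊63.28019/10⌋ = 6 → G.
Square: lon ⌊1.19724/2⌋ = 0; lat ⌊3.28019/1⌋ = 3.
Subsquare: lon ⌊1.19724/0.0833333⌋ = 14 → o; lat ⌊0.28019/0.0416667⌋ = 6 → g.
Extended square: lon ⌊0.03058/0.00833333⌋ = 3; lat ⌊0.03019/0.00416667⌋ = 7.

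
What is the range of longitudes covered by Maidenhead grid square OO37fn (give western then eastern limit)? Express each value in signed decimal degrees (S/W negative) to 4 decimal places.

Field O=14, O=14: +14·20° lon, +14·10° lat → SW at lon 100°, lat 50°.
Square 3, 7: +3·2° lon, +7·1° lat → SW at lon 106°, lat 57°.
Subsquare f=5, n=13: +5·0.0833333° lon, +13·0.0416667° lat → SW at lon 106.417°, lat 57.5417°.
Cell spans 0.0833333° lon × 0.0416667° lat.
west 106.4167, east 106.5000.

106.4167, 106.5000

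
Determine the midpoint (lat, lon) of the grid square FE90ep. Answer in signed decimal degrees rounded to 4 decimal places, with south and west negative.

Field F=5, E=4: +5·20° lon, +4·10° lat → SW at lon -80°, lat -50°.
Square 9, 0: +9·2° lon, +0·1° lat → SW at lon -62°, lat -50°.
Subsquare e=4, p=15: +4·0.0833333° lon, +15·0.0416667° lat → SW at lon -61.6667°, lat -49.375°.
Cell spans 0.0833333° lon × 0.0416667° lat. Centre is SW corner plus half of each.
latitude -49.3542, longitude -61.6250.

-49.3542, -61.6250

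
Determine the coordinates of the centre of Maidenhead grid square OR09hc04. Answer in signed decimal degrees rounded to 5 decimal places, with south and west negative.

Field O=14, R=17: +14·20° lon, +17·10° lat → SW at lon 100°, lat 80°.
Square 0, 9: +0·2° lon, +9·1° lat → SW at lon 100°, lat 89°.
Subsquare h=7, c=2: +7·0.0833333° lon, +2·0.0416667° lat → SW at lon 100.583°, lat 89.0833°.
Extended square 0, 4: +0·0.00833333° lon, +4·0.00416667° lat → SW at lon 100.583°, lat 89.1°.
Cell spans 0.00833333° lon × 0.00416667° lat. Centre is SW corner plus half of each.
latitude 89.10208, longitude 100.58750.

89.10208, 100.58750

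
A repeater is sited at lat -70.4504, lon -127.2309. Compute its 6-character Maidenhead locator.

Offset from 180°W / 90°S: lon 52.7691°, lat 19.5496°.
Field: lon ⌊52.7691/20⌋ = 2 → C; lat ⌊19.5496/10⌋ = 1 → B.
Square: lon ⌊12.7691/2⌋ = 6; lat ⌊9.5496/1⌋ = 9.
Subsquare: lon ⌊0.7691/0.0833333⌋ = 9 → j; lat ⌊0.5496/0.0416667⌋ = 13 → n.

CB69jn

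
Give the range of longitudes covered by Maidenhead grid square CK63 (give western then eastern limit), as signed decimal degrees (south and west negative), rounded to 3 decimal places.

Field C=2, K=10: +2·20° lon, +10·10° lat → SW at lon -140°, lat 10°.
Square 6, 3: +6·2° lon, +3·1° lat → SW at lon -128°, lat 13°.
Cell spans 2° lon × 1° lat.
west -128.000, east -126.000.

-128.000, -126.000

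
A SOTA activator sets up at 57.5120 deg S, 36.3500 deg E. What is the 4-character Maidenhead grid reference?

KD82

Offset from 180°W / 90°S: lon 216.35°, lat 32.49°.
Field: lon ⌊216.35/20⌋ = 10 → K; lat ⌊32.49/10⌋ = 3 → D.
Square: lon ⌊16.35/2⌋ = 8; lat ⌊2.49/1⌋ = 2.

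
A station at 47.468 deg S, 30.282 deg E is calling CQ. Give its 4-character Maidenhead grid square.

Offset from 180°W / 90°S: lon 210.28°, lat 42.53°.
Field: 210.28/20 → 10 → K, 42.53/10 → 4 → E; chars KE.
Square: 10.28/2 → 5, 2.53/1 → 2; chars 52.

KE52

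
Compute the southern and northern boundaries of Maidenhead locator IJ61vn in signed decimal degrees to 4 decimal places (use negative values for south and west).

1.5417, 1.5833

Field I=8, J=9: +8·20° lon, +9·10° lat → SW at lon -20°, lat 0°.
Square 6, 1: +6·2° lon, +1·1° lat → SW at lon -8°, lat 1°.
Subsquare v=21, n=13: +21·0.0833333° lon, +13·0.0416667° lat → SW at lon -6.25°, lat 1.54167°.
Cell spans 0.0833333° lon × 0.0416667° lat.
south 1.5417, north 1.5833.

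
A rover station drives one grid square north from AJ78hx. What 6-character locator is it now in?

AJ79ha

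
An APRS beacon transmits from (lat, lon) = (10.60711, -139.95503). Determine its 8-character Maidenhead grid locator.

CK00ao55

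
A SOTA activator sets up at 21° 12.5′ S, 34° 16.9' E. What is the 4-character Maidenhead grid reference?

KG78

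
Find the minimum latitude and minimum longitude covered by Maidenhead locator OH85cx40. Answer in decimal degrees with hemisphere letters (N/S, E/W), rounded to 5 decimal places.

14.04167° S, 116.20000° E

Field O=14, H=7: +14·20° lon, +7·10° lat → SW at lon 100°, lat -20°.
Square 8, 5: +8·2° lon, +5·1° lat → SW at lon 116°, lat -15°.
Subsquare c=2, x=23: +2·0.0833333° lon, +23·0.0416667° lat → SW at lon 116.167°, lat -14.0417°.
Extended square 4, 0: +4·0.00833333° lon, +0·0.00416667° lat → SW at lon 116.2°, lat -14.0417°.
latitude 14.04167° S, longitude 116.20000° E.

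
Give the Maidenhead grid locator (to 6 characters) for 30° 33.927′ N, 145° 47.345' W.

BM70cn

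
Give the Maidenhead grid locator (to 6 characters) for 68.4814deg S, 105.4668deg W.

DC71gm

Add 180° to longitude and 90° to latitude: 74.5332, 21.5186.
Field: lon ⌊74.5332/20⌋ = 3 → D; lat ⌊21.5186/10⌋ = 2 → C.
Square: lon ⌊14.5332/2⌋ = 7; lat ⌊1.5186/1⌋ = 1.
Subsquare: lon ⌊0.5332/0.0833333⌋ = 6 → g; lat ⌊0.5186/0.0416667⌋ = 12 → m.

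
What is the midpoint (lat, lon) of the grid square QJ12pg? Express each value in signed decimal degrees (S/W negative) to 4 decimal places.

2.2708, 143.2917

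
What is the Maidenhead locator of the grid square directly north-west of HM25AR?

HM15xs

Longitude subsquare a = 0; −1 → -1, wraps to 23 = x, carry into square.
Longitude square 2; −1 → 1.
Latitude subsquare r = 17; +1 → 18 = s.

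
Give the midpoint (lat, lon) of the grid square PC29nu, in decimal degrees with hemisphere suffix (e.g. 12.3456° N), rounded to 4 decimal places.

60.1458° S, 125.1250° E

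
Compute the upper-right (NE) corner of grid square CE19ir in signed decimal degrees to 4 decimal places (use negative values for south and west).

-40.2500, -137.2500

Field C=2, E=4: +2·20° lon, +4·10° lat → SW at lon -140°, lat -50°.
Square 1, 9: +1·2° lon, +9·1° lat → SW at lon -138°, lat -41°.
Subsquare i=8, r=17: +8·0.0833333° lon, +17·0.0416667° lat → SW at lon -137.333°, lat -40.2917°.
Cell spans 0.0833333° lon × 0.0416667° lat. NE corner is SW corner plus one full cell.
latitude -40.2500, longitude -137.2500.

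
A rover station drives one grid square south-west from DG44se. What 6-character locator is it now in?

DG44rd

Longitude subsquare s = 18; −1 → 17 = r.
Latitude subsquare e = 4; −1 → 3 = d.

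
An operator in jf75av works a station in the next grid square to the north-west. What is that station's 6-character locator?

Longitude subsquare a = 0; −1 → -1, wraps to 23 = x, carry into square.
Longitude square 7; −1 → 6.
Latitude subsquare v = 21; +1 → 22 = w.

JF65xw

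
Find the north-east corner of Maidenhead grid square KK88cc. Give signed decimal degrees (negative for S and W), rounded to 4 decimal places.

Field K=10, K=10: +10·20° lon, +10·10° lat → SW at lon 20°, lat 10°.
Square 8, 8: +8·2° lon, +8·1° lat → SW at lon 36°, lat 18°.
Subsquare c=2, c=2: +2·0.0833333° lon, +2·0.0416667° lat → SW at lon 36.1667°, lat 18.0833°.
Cell spans 0.0833333° lon × 0.0416667° lat. NE corner is SW corner plus one full cell.
latitude 18.1250, longitude 36.2500.

18.1250, 36.2500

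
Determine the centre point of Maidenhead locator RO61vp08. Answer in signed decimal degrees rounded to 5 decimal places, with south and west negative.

51.66042, 173.75417

Field R=17, O=14: +17·20° lon, +14·10° lat → SW at lon 160°, lat 50°.
Square 6, 1: +6·2° lon, +1·1° lat → SW at lon 172°, lat 51°.
Subsquare v=21, p=15: +21·0.0833333° lon, +15·0.0416667° lat → SW at lon 173.75°, lat 51.625°.
Extended square 0, 8: +0·0.00833333° lon, +8·0.00416667° lat → SW at lon 173.75°, lat 51.6583°.
Cell spans 0.00833333° lon × 0.00416667° lat. Centre is SW corner plus half of each.
latitude 51.66042, longitude 173.75417.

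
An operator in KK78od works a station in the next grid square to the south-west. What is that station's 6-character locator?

Longitude subsquare o = 14; −1 → 13 = n.
Latitude subsquare d = 3; −1 → 2 = c.

KK78nc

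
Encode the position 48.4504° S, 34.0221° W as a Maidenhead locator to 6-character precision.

Offset from 180°W / 90°S: lon 145.9779°, lat 41.5496°.
Field: 145.9779/20 → 7 → H, 41.5496/10 → 4 → E; chars HE.
Square: 5.9779/2 → 2, 1.5496/1 → 1; chars 21.
Subsquare: 1.9779/0.0833333 → 23 → x, 0.5496/0.0416667 → 13 → n; chars xn.

HE21xn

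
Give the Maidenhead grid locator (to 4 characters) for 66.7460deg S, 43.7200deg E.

LC13

Add 180° to longitude and 90° to latitude: 223.72, 23.25.
Field: 223.72/20 → 11 → L, 23.25/10 → 2 → C; chars LC.
Square: 3.72/2 → 1, 3.25/1 → 3; chars 13.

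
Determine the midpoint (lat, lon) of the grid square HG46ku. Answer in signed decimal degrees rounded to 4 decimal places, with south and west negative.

Field H=7, G=6: +7·20° lon, +6·10° lat → SW at lon -40°, lat -30°.
Square 4, 6: +4·2° lon, +6·1° lat → SW at lon -32°, lat -24°.
Subsquare k=10, u=20: +10·0.0833333° lon, +20·0.0416667° lat → SW at lon -31.1667°, lat -23.1667°.
Cell spans 0.0833333° lon × 0.0416667° lat. Centre is SW corner plus half of each.
latitude -23.1458, longitude -31.1250.

-23.1458, -31.1250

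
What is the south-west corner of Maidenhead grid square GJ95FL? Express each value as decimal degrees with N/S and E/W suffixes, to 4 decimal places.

5.4583° N, 41.5833° W

Field G=6, J=9: +6·20° lon, +9·10° lat → SW at lon -60°, lat 0°.
Square 9, 5: +9·2° lon, +5·1° lat → SW at lon -42°, lat 5°.
Subsquare f=5, l=11: +5·0.0833333° lon, +11·0.0416667° lat → SW at lon -41.5833°, lat 5.45833°.
latitude 5.4583° N, longitude 41.5833° W.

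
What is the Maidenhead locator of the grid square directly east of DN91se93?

Longitude extended square 9; +1 → 10, wraps to 0, carry into subsquare.
Longitude subsquare s = 18; +1 → 19 = t.
The latitude characters are unchanged.

DN91te03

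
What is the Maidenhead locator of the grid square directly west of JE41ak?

JE31xk

Longitude subsquare a = 0; −1 → -1, wraps to 23 = x, carry into square.
Longitude square 4; −1 → 3.
The latitude characters are unchanged.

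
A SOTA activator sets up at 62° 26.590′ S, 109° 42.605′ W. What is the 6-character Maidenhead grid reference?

DC57dn

Add 180° to longitude and 90° to latitude: 70.2899, 27.5568.
Field (20°×10°, letters A–R): lon ⌊70.2899/20⌋ = 3 → D; lat ⌊27.5568/10⌋ = 2 → C.
Square (2°×1°, digits 0–9): lon ⌊10.2899/2⌋ = 5; lat ⌊7.5568/1⌋ = 7.
Subsquare (5′×2.5′, letters a–x): lon ⌊0.2899/0.0833333⌋ = 3 → d; lat ⌊0.5568/0.0416667⌋ = 13 → n.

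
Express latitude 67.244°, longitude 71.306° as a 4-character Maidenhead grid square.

Shift to the Maidenhead origin (180°W, 90°S): lon 251.31, lat 157.24.
Field: lon ⌊251.31/20⌋ = 12 → M; lat ⌊157.24/10⌋ = 15 → P.
Square: lon ⌊11.31/2⌋ = 5; lat ⌊7.24/1⌋ = 7.

MP57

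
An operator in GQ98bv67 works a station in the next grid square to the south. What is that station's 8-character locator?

GQ98bv66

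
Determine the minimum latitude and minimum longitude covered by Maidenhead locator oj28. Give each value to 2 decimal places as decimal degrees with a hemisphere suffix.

8.00° N, 104.00° E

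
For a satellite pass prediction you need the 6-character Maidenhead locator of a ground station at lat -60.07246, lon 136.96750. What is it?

Add 180° to longitude and 90° to latitude: 316.9675, 29.9275.
Field: 316.9675/20 → 15 → P, 29.9275/10 → 2 → C; chars PC.
Square: 16.9675/2 → 8, 9.9275/1 → 9; chars 89.
Subsquare: 0.9675/0.0833333 → 11 → l, 0.9275/0.0416667 → 22 → w; chars lw.

PC89lw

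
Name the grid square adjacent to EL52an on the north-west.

Longitude subsquare a = 0; −1 → -1, wraps to 23 = x, carry into square.
Longitude square 5; −1 → 4.
Latitude subsquare n = 13; +1 → 14 = o.

EL42xo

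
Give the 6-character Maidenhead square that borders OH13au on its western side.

Longitude subsquare a = 0; −1 → -1, wraps to 23 = x, carry into square.
Longitude square 1; −1 → 0.
The latitude characters are unchanged.

OH03xu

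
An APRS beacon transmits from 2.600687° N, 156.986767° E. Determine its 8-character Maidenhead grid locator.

QJ82lo84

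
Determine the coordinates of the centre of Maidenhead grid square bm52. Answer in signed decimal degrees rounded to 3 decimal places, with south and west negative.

32.500, -149.000

Field B=1, M=12: +1·20° lon, +12·10° lat → SW at lon -160°, lat 30°.
Square 5, 2: +5·2° lon, +2·1° lat → SW at lon -150°, lat 32°.
Cell spans 2° lon × 1° lat. Centre is SW corner plus half of each.
latitude 32.500, longitude -149.000.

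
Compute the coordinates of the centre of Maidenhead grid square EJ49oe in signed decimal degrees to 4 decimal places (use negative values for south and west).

9.1875, -90.7917

Field E=4, J=9: +4·20° lon, +9·10° lat → SW at lon -100°, lat 0°.
Square 4, 9: +4·2° lon, +9·1° lat → SW at lon -92°, lat 9°.
Subsquare o=14, e=4: +14·0.0833333° lon, +4·0.0416667° lat → SW at lon -90.8333°, lat 9.16667°.
Cell spans 0.0833333° lon × 0.0416667° lat. Centre is SW corner plus half of each.
latitude 9.1875, longitude -90.7917.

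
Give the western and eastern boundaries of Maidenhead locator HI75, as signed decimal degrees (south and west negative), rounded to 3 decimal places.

-26.000, -24.000

Field H=7, I=8: +7·20° lon, +8·10° lat → SW at lon -40°, lat -10°.
Square 7, 5: +7·2° lon, +5·1° lat → SW at lon -26°, lat -5°.
Cell spans 2° lon × 1° lat.
west -26.000, east -24.000.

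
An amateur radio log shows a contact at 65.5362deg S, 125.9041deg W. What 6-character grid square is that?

Add 180° to longitude and 90° to latitude: 54.0959, 24.4638.
Field: lon ⌊54.0959/20⌋ = 2 → C; lat ⌊24.4638/10⌋ = 2 → C.
Square: lon ⌊14.0959/2⌋ = 7; lat ⌊4.4638/1⌋ = 4.
Subsquare: lon ⌊0.0959/0.0833333⌋ = 1 → b; lat ⌊0.4638/0.0416667⌋ = 11 → l.

CC74bl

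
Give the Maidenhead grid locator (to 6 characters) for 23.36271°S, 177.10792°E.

RG86np

Offset from 180°W / 90°S: lon 357.1079°, lat 66.6373°.
Field: lon ⌊357.1079/20⌋ = 17 → R; lat ⌊66.6373/10⌋ = 6 → G.
Square: lon ⌊17.1079/2⌋ = 8; lat ⌊6.6373/1⌋ = 6.
Subsquare: lon ⌊1.1079/0.0833333⌋ = 13 → n; lat ⌊0.6373/0.0416667⌋ = 15 → p.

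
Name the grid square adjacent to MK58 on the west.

Longitude square 5; −1 → 4.
The latitude characters are unchanged.

MK48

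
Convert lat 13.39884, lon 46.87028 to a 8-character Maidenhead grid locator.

LK33kj45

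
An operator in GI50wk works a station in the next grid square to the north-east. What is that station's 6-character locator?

GI50xl

Longitude subsquare w = 22; +1 → 23 = x.
Latitude subsquare k = 10; +1 → 11 = l.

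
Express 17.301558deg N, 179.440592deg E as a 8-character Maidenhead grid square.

Shift to the Maidenhead origin (180°W, 90°S): lon 359.44059, lat 107.30156.
Field: lon ⌊359.44059/20⌋ = 17 → R; lat ⌊107.30156/10⌋ = 10 → K.
Square: lon ⌊19.44059/2⌋ = 9; lat ⌊7.30156/1⌋ = 7.
Subsquare: lon ⌊1.44059/0.0833333⌋ = 17 → r; lat ⌊0.30156/0.0416667⌋ = 7 → h.
Extended square: lon ⌊0.02393/0.00833333⌋ = 2; lat ⌊0.00989/0.00416667⌋ = 2.

RK97rh22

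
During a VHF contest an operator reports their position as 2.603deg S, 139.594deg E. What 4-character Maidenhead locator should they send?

Add 180° to longitude and 90° to latitude: 319.59, 87.40.
Field: 319.59/20 → 15 → P, 87.40/10 → 8 → I; chars PI.
Square: 19.59/2 → 9, 7.40/1 → 7; chars 97.

PI97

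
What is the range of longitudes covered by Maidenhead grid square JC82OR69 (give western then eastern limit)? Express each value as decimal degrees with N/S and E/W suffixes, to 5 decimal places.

17.21667° E, 17.22500° E

Field J=9, C=2: +9·20° lon, +2·10° lat → SW at lon 0°, lat -70°.
Square 8, 2: +8·2° lon, +2·1° lat → SW at lon 16°, lat -68°.
Subsquare o=14, r=17: +14·0.0833333° lon, +17·0.0416667° lat → SW at lon 17.1667°, lat -67.2917°.
Extended square 6, 9: +6·0.00833333° lon, +9·0.00416667° lat → SW at lon 17.2167°, lat -67.2542°.
Cell spans 0.00833333° lon × 0.00416667° lat.
west 17.21667° E, east 17.22500° E.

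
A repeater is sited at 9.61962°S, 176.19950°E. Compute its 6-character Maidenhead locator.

RI80cj

Shift to the Maidenhead origin (180°W, 90°S): lon 356.1995, lat 80.3804.
Field: 356.1995/20 → 17 → R, 80.3804/10 → 8 → I; chars RI.
Square: 16.1995/2 → 8, 0.3804/1 → 0; chars 80.
Subsquare: 0.1995/0.0833333 → 2 → c, 0.3804/0.0416667 → 9 → j; chars cj.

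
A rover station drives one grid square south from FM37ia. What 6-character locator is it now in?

Latitude subsquare a = 0; −1 → -1, wraps to 23 = x, carry into square.
Latitude square 7; −1 → 6.
The longitude characters are unchanged.

FM36ix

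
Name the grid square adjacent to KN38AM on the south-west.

KN28xl

Longitude subsquare a = 0; −1 → -1, wraps to 23 = x, carry into square.
Longitude square 3; −1 → 2.
Latitude subsquare m = 12; −1 → 11 = l.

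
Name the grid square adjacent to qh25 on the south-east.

Longitude square 2; +1 → 3.
Latitude square 5; −1 → 4.

QH34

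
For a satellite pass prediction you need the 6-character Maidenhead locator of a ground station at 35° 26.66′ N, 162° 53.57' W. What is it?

AM85nk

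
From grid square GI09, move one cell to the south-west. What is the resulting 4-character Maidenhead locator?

Longitude square 0; −1 → -1, wraps to 9, carry into field.
Longitude field G = 6; −1 → 5 = F.
Latitude square 9; −1 → 8.

FI98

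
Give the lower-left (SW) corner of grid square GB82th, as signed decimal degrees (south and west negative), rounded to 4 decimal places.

-77.7083, -42.4167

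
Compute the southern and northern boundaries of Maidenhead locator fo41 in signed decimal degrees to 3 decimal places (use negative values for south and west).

Field F=5, O=14: +5·20° lon, +14·10° lat → SW at lon -80°, lat 50°.
Square 4, 1: +4·2° lon, +1·1° lat → SW at lon -72°, lat 51°.
Cell spans 2° lon × 1° lat.
south 51.000, north 52.000.

51.000, 52.000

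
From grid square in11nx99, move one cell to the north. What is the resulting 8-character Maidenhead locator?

IN12na90

Latitude extended square 9; +1 → 10, wraps to 0, carry into subsquare.
Latitude subsquare x = 23; +1 → 24, wraps to 0 = a, carry into square.
Latitude square 1; +1 → 2.
The longitude characters are unchanged.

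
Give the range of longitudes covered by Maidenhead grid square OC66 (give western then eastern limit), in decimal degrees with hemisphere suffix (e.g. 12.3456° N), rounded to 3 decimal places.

Field O=14, C=2: +14·20° lon, +2·10° lat → SW at lon 100°, lat -70°.
Square 6, 6: +6·2° lon, +6·1° lat → SW at lon 112°, lat -64°.
Cell spans 2° lon × 1° lat.
west 112.000° E, east 114.000° E.

112.000° E, 114.000° E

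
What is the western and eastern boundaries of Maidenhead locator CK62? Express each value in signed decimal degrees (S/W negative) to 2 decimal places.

Field C=2, K=10: +2·20° lon, +10·10° lat → SW at lon -140°, lat 10°.
Square 6, 2: +6·2° lon, +2·1° lat → SW at lon -128°, lat 12°.
Cell spans 2° lon × 1° lat.
west -128.00, east -126.00.

-128.00, -126.00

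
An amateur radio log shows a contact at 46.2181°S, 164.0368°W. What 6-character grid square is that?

AE73xs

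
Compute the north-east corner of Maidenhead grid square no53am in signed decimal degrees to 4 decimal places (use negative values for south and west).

53.5417, 90.0833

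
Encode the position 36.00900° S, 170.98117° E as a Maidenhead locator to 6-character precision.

RF53lx

Offset from 180°W / 90°S: lon 350.9812°, lat 53.9910°.
Field (20°×10°, letters A–R): 350.9812/20 → 17 → R, 53.9910/10 → 5 → F; chars RF.
Square (2°×1°, digits 0–9): 10.9812/2 → 5, 3.9910/1 → 3; chars 53.
Subsquare (5′×2.5′, letters a–x): 0.9812/0.0833333 → 11 → l, 0.9910/0.0416667 → 23 → x; chars lx.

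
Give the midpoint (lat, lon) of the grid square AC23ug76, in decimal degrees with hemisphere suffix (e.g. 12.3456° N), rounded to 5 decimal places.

Field A=0, C=2: +0·20° lon, +2·10° lat → SW at lon -180°, lat -70°.
Square 2, 3: +2·2° lon, +3·1° lat → SW at lon -176°, lat -67°.
Subsquare u=20, g=6: +20·0.0833333° lon, +6·0.0416667° lat → SW at lon -174.333°, lat -66.75°.
Extended square 7, 6: +7·0.00833333° lon, +6·0.00416667° lat → SW at lon -174.275°, lat -66.725°.
Cell spans 0.00833333° lon × 0.00416667° lat. Centre is SW corner plus half of each.
latitude 66.72292° S, longitude 174.27083° W.

66.72292° S, 174.27083° W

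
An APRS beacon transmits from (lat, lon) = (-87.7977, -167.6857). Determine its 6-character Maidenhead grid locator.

AA62de

Add 180° to longitude and 90° to latitude: 12.3143, 2.2023.
Field: 12.3143/20 → 0 → A, 2.2023/10 → 0 → A; chars AA.
Square: 12.3143/2 → 6, 2.2023/1 → 2; chars 62.
Subsquare: 0.3143/0.0833333 → 3 → d, 0.2023/0.0416667 → 4 → e; chars de.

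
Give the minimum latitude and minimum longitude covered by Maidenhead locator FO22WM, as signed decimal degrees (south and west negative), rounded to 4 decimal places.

Field F=5, O=14: +5·20° lon, +14·10° lat → SW at lon -80°, lat 50°.
Square 2, 2: +2·2° lon, +2·1° lat → SW at lon -76°, lat 52°.
Subsquare w=22, m=12: +22·0.0833333° lon, +12·0.0416667° lat → SW at lon -74.1667°, lat 52.5°.
latitude 52.5000, longitude -74.1667.

52.5000, -74.1667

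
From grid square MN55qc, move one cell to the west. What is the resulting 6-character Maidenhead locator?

MN55pc

Longitude subsquare q = 16; −1 → 15 = p.
The latitude characters are unchanged.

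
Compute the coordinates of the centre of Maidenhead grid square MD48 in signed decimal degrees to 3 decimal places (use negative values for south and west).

-51.500, 69.000

Field M=12, D=3: +12·20° lon, +3·10° lat → SW at lon 60°, lat -60°.
Square 4, 8: +4·2° lon, +8·1° lat → SW at lon 68°, lat -52°.
Cell spans 2° lon × 1° lat. Centre is SW corner plus half of each.
latitude -51.500, longitude 69.000.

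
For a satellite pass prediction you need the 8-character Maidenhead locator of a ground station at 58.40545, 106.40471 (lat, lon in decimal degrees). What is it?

OO38ej87

Add 180° to longitude and 90° to latitude: 286.40471, 148.40545.
Field: lon ⌊286.40471/20⌋ = 14 → O; lat ⌊148.40545/10⌋ = 14 → O.
Square: lon ⌊6.40471/2⌋ = 3; lat ⌊8.40545/1⌋ = 8.
Subsquare: lon ⌊0.40471/0.0833333⌋ = 4 → e; lat ⌊0.40545/0.0416667⌋ = 9 → j.
Extended square: lon ⌊0.07138/0.00833333⌋ = 8; lat ⌊0.03045/0.00416667⌋ = 7.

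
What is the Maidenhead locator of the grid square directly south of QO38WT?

Latitude subsquare t = 19; −1 → 18 = s.
The longitude characters are unchanged.

QO38ws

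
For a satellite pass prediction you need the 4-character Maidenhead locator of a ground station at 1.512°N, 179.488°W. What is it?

AJ01

Shift to the Maidenhead origin (180°W, 90°S): lon 0.51, lat 91.51.
Field: lon ⌊0.51/20⌋ = 0 → A; lat ⌊91.51/10⌋ = 9 → J.
Square: lon ⌊0.51/2⌋ = 0; lat ⌊1.51/1⌋ = 1.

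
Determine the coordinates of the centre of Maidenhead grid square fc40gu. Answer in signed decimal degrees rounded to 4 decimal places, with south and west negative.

-69.1458, -71.4583

Field F=5, C=2: +5·20° lon, +2·10° lat → SW at lon -80°, lat -70°.
Square 4, 0: +4·2° lon, +0·1° lat → SW at lon -72°, lat -70°.
Subsquare g=6, u=20: +6·0.0833333° lon, +20·0.0416667° lat → SW at lon -71.5°, lat -69.1667°.
Cell spans 0.0833333° lon × 0.0416667° lat. Centre is SW corner plus half of each.
latitude -69.1458, longitude -71.4583.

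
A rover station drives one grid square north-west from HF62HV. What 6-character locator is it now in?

Longitude subsquare h = 7; −1 → 6 = g.
Latitude subsquare v = 21; +1 → 22 = w.

HF62gw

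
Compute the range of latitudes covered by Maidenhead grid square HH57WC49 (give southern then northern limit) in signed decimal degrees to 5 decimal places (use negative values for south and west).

-12.87917, -12.87500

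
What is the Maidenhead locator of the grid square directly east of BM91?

Longitude square 9; +1 → 10, wraps to 0, carry into field.
Longitude field B = 1; +1 → 2 = C.
The latitude characters are unchanged.

CM01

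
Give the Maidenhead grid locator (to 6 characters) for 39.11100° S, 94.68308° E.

NF70iv

Shift to the Maidenhead origin (180°W, 90°S): lon 274.6831, lat 50.8890.
Field (20°×10°, letters A–R): 274.6831/20 → 13 → N, 50.8890/10 → 5 → F; chars NF.
Square (2°×1°, digits 0–9): 14.6831/2 → 7, 0.8890/1 → 0; chars 70.
Subsquare (5′×2.5′, letters a–x): 0.6831/0.0833333 → 8 → i, 0.8890/0.0416667 → 21 → v; chars iv.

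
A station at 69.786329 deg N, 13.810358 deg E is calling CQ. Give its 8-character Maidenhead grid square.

JP69vs78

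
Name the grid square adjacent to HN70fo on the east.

HN70go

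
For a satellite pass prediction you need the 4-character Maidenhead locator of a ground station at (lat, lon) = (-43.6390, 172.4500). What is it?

Offset from 180°W / 90°S: lon 352.45°, lat 46.36°.
Field (20°×10°, letters A–R): 352.45/20 → 17 → R, 46.36/10 → 4 → E; chars RE.
Square (2°×1°, digits 0–9): 12.45/2 → 6, 6.36/1 → 6; chars 66.

RE66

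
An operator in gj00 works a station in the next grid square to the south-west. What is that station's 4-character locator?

FI99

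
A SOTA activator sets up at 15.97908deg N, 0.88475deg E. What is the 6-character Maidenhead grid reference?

JK05kx

Add 180° to longitude and 90° to latitude: 180.8847, 105.9791.
Field: 180.8847/20 → 9 → J, 105.9791/10 → 10 → K; chars JK.
Square: 0.8847/2 → 0, 5.9791/1 → 5; chars 05.
Subsquare: 0.8847/0.0833333 → 10 → k, 0.9791/0.0416667 → 23 → x; chars kx.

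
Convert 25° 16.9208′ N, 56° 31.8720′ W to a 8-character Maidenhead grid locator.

GL15rg67

Add 180° to longitude and 90° to latitude: 123.46880, 115.28201.
Field (20°×10°, letters A–R): 123.46880/20 → 6 → G, 115.28201/10 → 11 → L; chars GL.
Square (2°×1°, digits 0–9): 3.46880/2 → 1, 5.28201/1 → 5; chars 15.
Subsquare (5′×2.5′, letters a–x): 1.46880/0.0833333 → 17 → r, 0.28201/0.0416667 → 6 → g; chars rg.
Extended square (30″×15″, digits 0–9): 0.05213/0.00833333 → 6, 0.03201/0.00416667 → 7; chars 67.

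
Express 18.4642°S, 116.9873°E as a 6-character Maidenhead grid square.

OH81lm

Add 180° to longitude and 90° to latitude: 296.9873, 71.5358.
Field: 296.9873/20 → 14 → O, 71.5358/10 → 7 → H; chars OH.
Square: 16.9873/2 → 8, 1.5358/1 → 1; chars 81.
Subsquare: 0.9873/0.0833333 → 11 → l, 0.5358/0.0416667 → 12 → m; chars lm.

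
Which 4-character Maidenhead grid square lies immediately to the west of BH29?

BH19

Longitude square 2; −1 → 1.
The latitude characters are unchanged.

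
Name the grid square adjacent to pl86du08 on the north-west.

PL86cu99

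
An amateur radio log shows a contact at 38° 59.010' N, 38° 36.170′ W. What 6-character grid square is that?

HM08qx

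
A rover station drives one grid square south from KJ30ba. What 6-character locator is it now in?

Latitude subsquare a = 0; −1 → -1, wraps to 23 = x, carry into square.
Latitude square 0; −1 → -1, wraps to 9, carry into field.
Latitude field J = 9; −1 → 8 = I.
The longitude characters are unchanged.

KI39bx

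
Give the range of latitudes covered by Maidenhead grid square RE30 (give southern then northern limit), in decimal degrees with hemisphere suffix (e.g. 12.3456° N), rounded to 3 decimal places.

Field R=17, E=4: +17·20° lon, +4·10° lat → SW at lon 160°, lat -50°.
Square 3, 0: +3·2° lon, +0·1° lat → SW at lon 166°, lat -50°.
Cell spans 2° lon × 1° lat.
south 50.000° S, north 49.000° S.

50.000° S, 49.000° S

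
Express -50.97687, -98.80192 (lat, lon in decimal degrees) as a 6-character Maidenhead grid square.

ED09oa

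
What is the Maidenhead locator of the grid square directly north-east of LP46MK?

LP46nl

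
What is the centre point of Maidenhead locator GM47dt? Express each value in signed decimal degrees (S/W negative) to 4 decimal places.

37.8125, -51.7083

Field G=6, M=12: +6·20° lon, +12·10° lat → SW at lon -60°, lat 30°.
Square 4, 7: +4·2° lon, +7·1° lat → SW at lon -52°, lat 37°.
Subsquare d=3, t=19: +3·0.0833333° lon, +19·0.0416667° lat → SW at lon -51.75°, lat 37.7917°.
Cell spans 0.0833333° lon × 0.0416667° lat. Centre is SW corner plus half of each.
latitude 37.8125, longitude -51.7083.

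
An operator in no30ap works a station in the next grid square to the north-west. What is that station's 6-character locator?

Longitude subsquare a = 0; −1 → -1, wraps to 23 = x, carry into square.
Longitude square 3; −1 → 2.
Latitude subsquare p = 15; +1 → 16 = q.

NO20xq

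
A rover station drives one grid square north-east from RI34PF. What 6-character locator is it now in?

RI34qg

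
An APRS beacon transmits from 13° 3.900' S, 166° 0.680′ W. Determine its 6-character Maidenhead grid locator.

AH66xw

Shift to the Maidenhead origin (180°W, 90°S): lon 13.9887, lat 76.9350.
Field: 13.9887/20 → 0 → A, 76.9350/10 → 7 → H; chars AH.
Square: 13.9887/2 → 6, 6.9350/1 → 6; chars 66.
Subsquare: 1.9887/0.0833333 → 23 → x, 0.9350/0.0416667 → 22 → w; chars xw.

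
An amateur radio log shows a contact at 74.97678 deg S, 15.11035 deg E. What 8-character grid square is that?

Shift to the Maidenhead origin (180°W, 90°S): lon 195.11035, lat 15.02322.
Field (20°×10°, letters A–R): lon ⌊195.11035/20⌋ = 9 → J; lat ⌊15.02322/10⌋ = 1 → B.
Square (2°×1°, digits 0–9): lon ⌊15.11035/2⌋ = 7; lat ⌊5.02322/1⌋ = 5.
Subsquare (5′×2.5′, letters a–x): lon ⌊1.11035/0.0833333⌋ = 13 → n; lat ⌊0.02322/0.0416667⌋ = 0 → a.
Extended square (30″×15″, digits 0–9): lon ⌊0.02702/0.00833333⌋ = 3; lat ⌊0.02322/0.00416667⌋ = 5.

JB75na35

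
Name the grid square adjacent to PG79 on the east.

PG89

Longitude square 7; +1 → 8.
The latitude characters are unchanged.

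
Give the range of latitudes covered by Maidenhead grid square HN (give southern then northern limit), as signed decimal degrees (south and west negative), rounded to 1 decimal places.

40.0, 50.0

Field H=7, N=13: +7·20° lon, +13·10° lat → SW at lon -40°, lat 40°.
Cell spans 20° lon × 10° lat.
south 40.0, north 50.0.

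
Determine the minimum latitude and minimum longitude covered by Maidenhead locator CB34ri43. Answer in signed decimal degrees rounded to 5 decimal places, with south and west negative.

-75.65417, -132.55000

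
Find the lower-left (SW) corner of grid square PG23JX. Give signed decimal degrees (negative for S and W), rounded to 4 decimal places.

Field P=15, G=6: +15·20° lon, +6·10° lat → SW at lon 120°, lat -30°.
Square 2, 3: +2·2° lon, +3·1° lat → SW at lon 124°, lat -27°.
Subsquare j=9, x=23: +9·0.0833333° lon, +23·0.0416667° lat → SW at lon 124.75°, lat -26.0417°.
latitude -26.0417, longitude 124.7500.

-26.0417, 124.7500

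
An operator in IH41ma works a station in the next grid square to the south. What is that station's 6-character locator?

Latitude subsquare a = 0; −1 → -1, wraps to 23 = x, carry into square.
Latitude square 1; −1 → 0.
The longitude characters are unchanged.

IH40mx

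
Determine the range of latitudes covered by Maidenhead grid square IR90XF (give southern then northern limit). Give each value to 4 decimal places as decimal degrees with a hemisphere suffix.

80.2083° N, 80.2500° N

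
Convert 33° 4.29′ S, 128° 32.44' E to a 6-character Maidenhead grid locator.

Shift to the Maidenhead origin (180°W, 90°S): lon 308.5407, lat 56.9285.
Field: 308.5407/20 → 15 → P, 56.9285/10 → 5 → F; chars PF.
Square: 8.5407/2 → 4, 6.9285/1 → 6; chars 46.
Subsquare: 0.5407/0.0833333 → 6 → g, 0.9285/0.0416667 → 22 → w; chars gw.

PF46gw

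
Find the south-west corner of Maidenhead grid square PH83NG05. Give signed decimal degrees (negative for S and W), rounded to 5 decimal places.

-16.72917, 137.08333

Field P=15, H=7: +15·20° lon, +7·10° lat → SW at lon 120°, lat -20°.
Square 8, 3: +8·2° lon, +3·1° lat → SW at lon 136°, lat -17°.
Subsquare n=13, g=6: +13·0.0833333° lon, +6·0.0416667° lat → SW at lon 137.083°, lat -16.75°.
Extended square 0, 5: +0·0.00833333° lon, +5·0.00416667° lat → SW at lon 137.083°, lat -16.7292°.
latitude -16.72917, longitude 137.08333.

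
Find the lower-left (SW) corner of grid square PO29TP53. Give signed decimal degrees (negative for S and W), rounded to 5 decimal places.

59.63750, 125.62500

Field P=15, O=14: +15·20° lon, +14·10° lat → SW at lon 120°, lat 50°.
Square 2, 9: +2·2° lon, +9·1° lat → SW at lon 124°, lat 59°.
Subsquare t=19, p=15: +19·0.0833333° lon, +15·0.0416667° lat → SW at lon 125.583°, lat 59.625°.
Extended square 5, 3: +5·0.00833333° lon, +3·0.00416667° lat → SW at lon 125.625°, lat 59.6375°.
latitude 59.63750, longitude 125.62500.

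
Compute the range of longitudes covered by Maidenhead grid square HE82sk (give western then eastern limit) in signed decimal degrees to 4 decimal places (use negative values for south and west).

-22.5000, -22.4167

Field H=7, E=4: +7·20° lon, +4·10° lat → SW at lon -40°, lat -50°.
Square 8, 2: +8·2° lon, +2·1° lat → SW at lon -24°, lat -48°.
Subsquare s=18, k=10: +18·0.0833333° lon, +10·0.0416667° lat → SW at lon -22.5°, lat -47.5833°.
Cell spans 0.0833333° lon × 0.0416667° lat.
west -22.5000, east -22.4167.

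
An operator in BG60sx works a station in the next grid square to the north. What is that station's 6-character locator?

Latitude subsquare x = 23; +1 → 24, wraps to 0 = a, carry into square.
Latitude square 0; +1 → 1.
The longitude characters are unchanged.

BG61sa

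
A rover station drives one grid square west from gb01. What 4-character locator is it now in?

Longitude square 0; −1 → -1, wraps to 9, carry into field.
Longitude field G = 6; −1 → 5 = F.
The latitude characters are unchanged.

FB91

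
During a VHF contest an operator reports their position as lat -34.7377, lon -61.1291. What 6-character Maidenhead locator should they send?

FF95kg

Shift to the Maidenhead origin (180°W, 90°S): lon 118.8709, lat 55.2623.
Field (20°×10°, letters A–R): lon ⌊118.8709/20⌋ = 5 → F; lat ⌊55.2623/10⌋ = 5 → F.
Square (2°×1°, digits 0–9): lon ⌊18.8709/2⌋ = 9; lat ⌊5.2623/1⌋ = 5.
Subsquare (5′×2.5′, letters a–x): lon ⌊0.8709/0.0833333⌋ = 10 → k; lat ⌊0.2623/0.0416667⌋ = 6 → g.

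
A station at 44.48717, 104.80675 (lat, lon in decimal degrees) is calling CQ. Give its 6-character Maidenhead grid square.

ON24jl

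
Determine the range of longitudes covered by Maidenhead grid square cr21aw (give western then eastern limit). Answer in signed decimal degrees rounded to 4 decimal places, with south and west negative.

Field C=2, R=17: +2·20° lon, +17·10° lat → SW at lon -140°, lat 80°.
Square 2, 1: +2·2° lon, +1·1° lat → SW at lon -136°, lat 81°.
Subsquare a=0, w=22: +0·0.0833333° lon, +22·0.0416667° lat → SW at lon -136°, lat 81.9167°.
Cell spans 0.0833333° lon × 0.0416667° lat.
west -136.0000, east -135.9167.

-136.0000, -135.9167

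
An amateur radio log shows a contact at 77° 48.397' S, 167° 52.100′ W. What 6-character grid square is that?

AB62be

Shift to the Maidenhead origin (180°W, 90°S): lon 12.1317, lat 12.1934.
Field: 12.1317/20 → 0 → A, 12.1934/10 → 1 → B; chars AB.
Square: 12.1317/2 → 6, 2.1934/1 → 2; chars 62.
Subsquare: 0.1317/0.0833333 → 1 → b, 0.1934/0.0416667 → 4 → e; chars be.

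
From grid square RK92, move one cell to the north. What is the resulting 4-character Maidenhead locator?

RK93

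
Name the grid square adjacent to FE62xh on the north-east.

Longitude subsquare x = 23; +1 → 24, wraps to 0 = a, carry into square.
Longitude square 6; +1 → 7.
Latitude subsquare h = 7; +1 → 8 = i.

FE72ai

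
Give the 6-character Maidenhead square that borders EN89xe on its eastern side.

EN99ae

Longitude subsquare x = 23; +1 → 24, wraps to 0 = a, carry into square.
Longitude square 8; +1 → 9.
The latitude characters are unchanged.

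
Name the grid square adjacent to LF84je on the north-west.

LF84if

Longitude subsquare j = 9; −1 → 8 = i.
Latitude subsquare e = 4; +1 → 5 = f.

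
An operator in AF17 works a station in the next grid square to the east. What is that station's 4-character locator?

AF27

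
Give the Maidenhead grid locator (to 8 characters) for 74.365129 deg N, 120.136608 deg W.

Offset from 180°W / 90°S: lon 59.86339°, lat 164.36513°.
Field: lon ⌊59.86339/20⌋ = 2 → C; lat ⌊164.36513/10⌋ = 16 → Q.
Square: lon ⌊19.86339/2⌋ = 9; lat ⌊4.36513/1⌋ = 4.
Subsquare: lon ⌊1.86339/0.0833333⌋ = 22 → w; lat ⌊0.36513/0.0416667⌋ = 8 → i.
Extended square: lon ⌊0.03006/0.00833333⌋ = 3; lat ⌊0.03180/0.00416667⌋ = 7.

CQ94wi37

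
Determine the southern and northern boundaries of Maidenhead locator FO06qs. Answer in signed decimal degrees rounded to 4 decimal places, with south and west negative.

56.7500, 56.7917

Field F=5, O=14: +5·20° lon, +14·10° lat → SW at lon -80°, lat 50°.
Square 0, 6: +0·2° lon, +6·1° lat → SW at lon -80°, lat 56°.
Subsquare q=16, s=18: +16·0.0833333° lon, +18·0.0416667° lat → SW at lon -78.6667°, lat 56.75°.
Cell spans 0.0833333° lon × 0.0416667° lat.
south 56.7500, north 56.7917.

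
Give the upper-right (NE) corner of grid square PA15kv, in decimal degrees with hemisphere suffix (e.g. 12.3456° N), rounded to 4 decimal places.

84.0833° S, 122.9167° E

Field P=15, A=0: +15·20° lon, +0·10° lat → SW at lon 120°, lat -90°.
Square 1, 5: +1·2° lon, +5·1° lat → SW at lon 122°, lat -85°.
Subsquare k=10, v=21: +10·0.0833333° lon, +21·0.0416667° lat → SW at lon 122.833°, lat -84.125°.
Cell spans 0.0833333° lon × 0.0416667° lat. NE corner is SW corner plus one full cell.
latitude 84.0833° S, longitude 122.9167° E.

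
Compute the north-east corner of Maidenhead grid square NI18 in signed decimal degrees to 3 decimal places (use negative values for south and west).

Field N=13, I=8: +13·20° lon, +8·10° lat → SW at lon 80°, lat -10°.
Square 1, 8: +1·2° lon, +8·1° lat → SW at lon 82°, lat -2°.
Cell spans 2° lon × 1° lat. NE corner is SW corner plus one full cell.
latitude -1.000, longitude 84.000.

-1.000, 84.000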